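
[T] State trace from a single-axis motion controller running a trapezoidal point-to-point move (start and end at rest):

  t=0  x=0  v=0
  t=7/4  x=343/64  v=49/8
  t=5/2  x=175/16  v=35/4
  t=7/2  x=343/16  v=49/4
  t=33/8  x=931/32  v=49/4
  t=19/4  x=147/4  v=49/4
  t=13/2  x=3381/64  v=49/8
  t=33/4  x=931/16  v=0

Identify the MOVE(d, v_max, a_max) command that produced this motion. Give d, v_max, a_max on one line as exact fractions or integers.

d=931/16 v_max=49/4 a_max=7/2

final state: t=33/4, x=931/16, v=0 → d = 931/16
a_max = (49/8−0)/(7/4−0) = 7/2
max v = 49/4 over t∈[7/2,19/4] → v_max = 49/4
check: 49/4·(7/2+5/4) = 931/16 ✓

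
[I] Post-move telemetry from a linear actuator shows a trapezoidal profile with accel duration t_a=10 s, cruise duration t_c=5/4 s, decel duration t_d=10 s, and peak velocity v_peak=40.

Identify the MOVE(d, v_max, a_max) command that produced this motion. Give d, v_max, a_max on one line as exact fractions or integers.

d=450 v_max=40 a_max=4

a_max = 40/10 = 4
d_a = ½·40·10 = 200; d_c = 40·5/4 = 50
d = 2·200 + 50 = 450
t_c = 5/4 > 0 → v_max = v_peak = 40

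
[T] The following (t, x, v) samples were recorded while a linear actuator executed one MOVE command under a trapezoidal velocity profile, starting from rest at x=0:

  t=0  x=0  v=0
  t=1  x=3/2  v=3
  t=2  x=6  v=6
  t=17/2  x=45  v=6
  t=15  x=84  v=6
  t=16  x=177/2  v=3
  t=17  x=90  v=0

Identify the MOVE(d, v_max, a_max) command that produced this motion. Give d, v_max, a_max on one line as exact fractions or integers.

final state: t=17, x=90, v=0 → d = 90
a_max = (3−0)/(1−0) = 3
max v = 6 over t∈[2,15] → v_max = 6
check: 6·(2+13) = 90 ✓

d=90 v_max=6 a_max=3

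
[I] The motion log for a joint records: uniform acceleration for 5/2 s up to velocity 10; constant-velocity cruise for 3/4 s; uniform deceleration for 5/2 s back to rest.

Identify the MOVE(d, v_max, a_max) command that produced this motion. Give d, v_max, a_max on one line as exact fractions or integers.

d=65/2 v_max=10 a_max=4

a_max = 10/(5/2) = 4
d_a = ½·10·5/2 = 25/2; d_c = 10·3/4 = 15/2
d = 2·25/2 + 15/2 = 65/2
t_c = 3/4 > 0 ⇒ limit active, v_max = 10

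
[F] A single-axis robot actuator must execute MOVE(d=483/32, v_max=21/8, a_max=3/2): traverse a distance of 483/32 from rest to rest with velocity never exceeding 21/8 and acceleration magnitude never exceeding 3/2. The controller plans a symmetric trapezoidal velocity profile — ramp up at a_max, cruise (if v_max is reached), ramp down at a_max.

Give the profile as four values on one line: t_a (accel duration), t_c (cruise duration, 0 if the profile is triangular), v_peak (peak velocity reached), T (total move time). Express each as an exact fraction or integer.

t_a=7/4 t_c=4 v_peak=21/8 T=15/2

vₘ²/aₘ = (21/8)²/(3/2) = 147/32
483/32 ≥ 147/32 so v_max reached
t_a = (21/8)/(3/2) = 7/4; v_peak = 21/8
d_cruise = 483/32 − 147/32 = 21/2; t_c = (21/2)/(21/8) = 4
T = 2·7/4 + 4 = 15/2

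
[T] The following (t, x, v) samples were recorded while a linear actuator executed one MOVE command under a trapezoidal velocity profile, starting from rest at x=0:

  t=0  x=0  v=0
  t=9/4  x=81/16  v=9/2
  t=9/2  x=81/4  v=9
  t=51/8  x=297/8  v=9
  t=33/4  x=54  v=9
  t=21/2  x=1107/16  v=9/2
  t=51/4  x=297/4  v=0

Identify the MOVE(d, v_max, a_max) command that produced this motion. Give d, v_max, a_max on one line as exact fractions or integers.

d=297/4 v_max=9 a_max=2

final state: t=51/4, x=297/4, v=0 → d = 297/4
a_max = (9/2−0)/(9/4−0) = 2
max v = 9 over t∈[9/2,33/4] → v_max = 9
check: 9·(9/2+15/4) = 297/4 ✓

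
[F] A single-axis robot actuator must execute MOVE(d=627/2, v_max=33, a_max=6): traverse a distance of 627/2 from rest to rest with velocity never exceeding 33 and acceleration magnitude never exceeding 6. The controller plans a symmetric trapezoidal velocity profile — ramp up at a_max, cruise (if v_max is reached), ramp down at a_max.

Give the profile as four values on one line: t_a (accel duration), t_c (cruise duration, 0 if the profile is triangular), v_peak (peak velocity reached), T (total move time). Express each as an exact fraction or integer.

t_a=11/2 t_c=4 v_peak=33 T=15

(v_max)²/a_max = 33²/6 = 363/2
627/2 ≥ 363/2 so v_max reached
t_a = 33/6 = 11/2; v_peak = 33
d_cruise = 627/2 − 363/2 = 132; t_c = 132/33 = 4
T = 2·11/2 + 4 = 15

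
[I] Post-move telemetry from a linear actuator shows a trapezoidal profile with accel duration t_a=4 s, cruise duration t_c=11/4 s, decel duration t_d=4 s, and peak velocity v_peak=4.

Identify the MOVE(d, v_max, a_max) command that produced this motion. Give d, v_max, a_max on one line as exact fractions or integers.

d=27 v_max=4 a_max=1

a_max = 4/4 = 1
d_a = ½·4·4 = 8; d_c = 4·11/4 = 11
d = 2·8 + 11 = 27
t_c = 11/4 > 0 ⇒ limit active, v_max = 4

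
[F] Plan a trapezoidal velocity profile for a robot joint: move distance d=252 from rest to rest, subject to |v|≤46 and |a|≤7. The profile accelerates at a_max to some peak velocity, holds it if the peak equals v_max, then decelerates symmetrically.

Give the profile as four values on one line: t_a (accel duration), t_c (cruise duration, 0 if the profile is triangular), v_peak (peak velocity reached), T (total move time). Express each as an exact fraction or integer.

(v_max)²/a_max = 46²/7 = 2116/7
252 < 2116/7 ⇒ no cruise
v_peak = √(252·7) = √1764 = 42
t_a = 42/7 = 6; t_c = 0
T = 2·6 = 12

t_a=6 t_c=0 v_peak=42 T=12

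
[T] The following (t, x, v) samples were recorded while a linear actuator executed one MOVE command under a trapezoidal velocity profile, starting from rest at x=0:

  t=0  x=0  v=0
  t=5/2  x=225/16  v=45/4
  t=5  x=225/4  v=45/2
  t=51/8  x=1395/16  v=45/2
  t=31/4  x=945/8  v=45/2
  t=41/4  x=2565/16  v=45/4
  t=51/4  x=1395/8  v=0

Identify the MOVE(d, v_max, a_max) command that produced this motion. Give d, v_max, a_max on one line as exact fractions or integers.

final state: t=51/4, x=1395/8, v=0 → d = 1395/8
a_max = (45/4−0)/(5/2−0) = 9/2
max v = 45/2 over t∈[5,31/4] → v_max = 45/2
check: 45/2·(5+11/4) = 1395/8 ✓

d=1395/8 v_max=45/2 a_max=9/2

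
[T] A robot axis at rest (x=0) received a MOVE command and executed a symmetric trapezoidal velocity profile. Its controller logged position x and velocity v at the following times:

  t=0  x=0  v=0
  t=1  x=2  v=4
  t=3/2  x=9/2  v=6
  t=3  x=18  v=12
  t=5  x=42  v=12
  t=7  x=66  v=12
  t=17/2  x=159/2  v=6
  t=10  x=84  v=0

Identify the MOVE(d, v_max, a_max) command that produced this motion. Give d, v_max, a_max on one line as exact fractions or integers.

d=84 v_max=12 a_max=4

final state: t=10, x=84, v=0 → d = 84
a_max = (4−0)/(1−0) = 4
max v = 12 over t∈[3,7] → v_max = 12
check: 12·(3+4) = 84 ✓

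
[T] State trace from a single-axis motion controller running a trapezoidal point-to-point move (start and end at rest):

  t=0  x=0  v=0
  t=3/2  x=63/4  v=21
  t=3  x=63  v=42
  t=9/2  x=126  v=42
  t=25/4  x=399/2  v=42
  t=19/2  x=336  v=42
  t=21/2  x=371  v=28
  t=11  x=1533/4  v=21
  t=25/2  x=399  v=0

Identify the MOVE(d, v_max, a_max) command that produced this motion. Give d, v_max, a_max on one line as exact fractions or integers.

d=399 v_max=42 a_max=14

final state: t=25/2, x=399, v=0 → d = 399
a_max = (21−0)/(3/2−0) = 14
max v = 42 over t∈[3,19/2] → v_max = 42
check: 42·(3+13/2) = 399 ✓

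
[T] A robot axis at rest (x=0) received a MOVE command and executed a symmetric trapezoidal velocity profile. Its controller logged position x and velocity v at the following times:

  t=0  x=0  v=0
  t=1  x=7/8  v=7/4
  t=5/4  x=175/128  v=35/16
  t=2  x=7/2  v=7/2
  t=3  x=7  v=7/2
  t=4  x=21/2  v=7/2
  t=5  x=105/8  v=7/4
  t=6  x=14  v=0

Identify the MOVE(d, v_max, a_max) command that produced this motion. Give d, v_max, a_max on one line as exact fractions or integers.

d=14 v_max=7/2 a_max=7/4

final state: t=6, x=14, v=0 → d = 14
a_max = (7/4−0)/(1−0) = 7/4
max v = 7/2 over t∈[2,4] → v_max = 7/2
check: 7/2·(2+2) = 14 ✓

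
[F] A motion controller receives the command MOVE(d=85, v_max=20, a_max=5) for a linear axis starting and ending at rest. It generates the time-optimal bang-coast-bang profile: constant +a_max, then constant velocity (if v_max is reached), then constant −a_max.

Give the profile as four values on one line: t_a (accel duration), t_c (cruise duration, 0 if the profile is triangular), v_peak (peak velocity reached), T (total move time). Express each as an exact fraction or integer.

(v_max)²/a_max = 20²/5 = 80
85 ≥ 80 ⇒ cruise phase
t_a = 20/5 = 4; v_peak = 20
d_cruise = 85 − 80 = 5; t_c = 5/20 = 1/4
T = 2·4 + 1/4 = 33/4

t_a=4 t_c=1/4 v_peak=20 T=33/4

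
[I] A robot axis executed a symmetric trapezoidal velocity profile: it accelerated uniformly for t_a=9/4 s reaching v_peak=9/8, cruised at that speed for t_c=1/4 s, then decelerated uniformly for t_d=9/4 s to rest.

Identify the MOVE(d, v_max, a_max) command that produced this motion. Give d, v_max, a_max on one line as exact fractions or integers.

d=45/16 v_max=9/8 a_max=1/2

a_max = (9/8)/(9/4) = 1/2
d_a = ½·9/8·9/4 = 81/64; d_c = 9/8·1/4 = 9/32
d = 2·81/64 + 9/32 = 45/16
t_c = 1/4 > 0 ⇒ limit active, v_max = 9/8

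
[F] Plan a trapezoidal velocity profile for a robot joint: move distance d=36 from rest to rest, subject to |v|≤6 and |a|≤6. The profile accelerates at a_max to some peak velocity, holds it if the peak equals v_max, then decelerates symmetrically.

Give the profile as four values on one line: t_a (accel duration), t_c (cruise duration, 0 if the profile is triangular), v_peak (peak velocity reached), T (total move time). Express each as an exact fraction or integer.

t_a=1 t_c=5 v_peak=6 T=7

vₘ²/aₘ = 6²/6 = 6
36 ≥ 6 ⇒ cruise phase
t_a = 6/6 = 1; v_peak = 6
d_cruise = 36 − 6 = 30; t_c = 30/6 = 5
T = 2·1 + 5 = 7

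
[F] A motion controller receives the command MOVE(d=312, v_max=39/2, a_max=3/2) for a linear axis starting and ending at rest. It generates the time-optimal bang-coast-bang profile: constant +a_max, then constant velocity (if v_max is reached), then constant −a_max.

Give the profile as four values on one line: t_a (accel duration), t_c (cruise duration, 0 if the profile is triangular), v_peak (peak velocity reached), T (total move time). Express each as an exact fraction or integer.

(v_max)²/a_max = (39/2)²/(3/2) = 507/2
312 ≥ 507/2 ⇒ cruise phase
t_a = (39/2)/(3/2) = 13; v_peak = 39/2
d_cruise = 312 − 507/2 = 117/2; t_c = (117/2)/(39/2) = 3
T = 2·13 + 3 = 29

t_a=13 t_c=3 v_peak=39/2 T=29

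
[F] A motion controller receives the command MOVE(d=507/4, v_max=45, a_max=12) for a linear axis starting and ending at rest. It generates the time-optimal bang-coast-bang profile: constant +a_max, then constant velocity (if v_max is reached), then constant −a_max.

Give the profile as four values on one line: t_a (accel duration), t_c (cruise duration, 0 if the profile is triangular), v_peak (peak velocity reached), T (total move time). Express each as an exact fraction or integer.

vₘ²/aₘ = 45²/12 = 675/4
507/4 < 675/4 ⇒ no cruise
v_peak = √(507/4·12) = √1521 = 39
t_a = 39/12 = 13/4; t_c = 0
T = 2·13/4 = 13/2

t_a=13/4 t_c=0 v_peak=39 T=13/2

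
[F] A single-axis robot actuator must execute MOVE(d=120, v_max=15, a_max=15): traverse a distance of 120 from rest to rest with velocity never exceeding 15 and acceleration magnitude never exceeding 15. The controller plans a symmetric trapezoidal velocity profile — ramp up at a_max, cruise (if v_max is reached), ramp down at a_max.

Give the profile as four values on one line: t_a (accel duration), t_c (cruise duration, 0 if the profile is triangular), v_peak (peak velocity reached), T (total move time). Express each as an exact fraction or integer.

(v_max)²/a_max = 15²/15 = 15
120 ≥ 15 → trapezoidal
t_a = 15/15 = 1; v_peak = 15
d_cruise = 120 − 15 = 105; t_c = 105/15 = 7
T = 2·1 + 7 = 9

t_a=1 t_c=7 v_peak=15 T=9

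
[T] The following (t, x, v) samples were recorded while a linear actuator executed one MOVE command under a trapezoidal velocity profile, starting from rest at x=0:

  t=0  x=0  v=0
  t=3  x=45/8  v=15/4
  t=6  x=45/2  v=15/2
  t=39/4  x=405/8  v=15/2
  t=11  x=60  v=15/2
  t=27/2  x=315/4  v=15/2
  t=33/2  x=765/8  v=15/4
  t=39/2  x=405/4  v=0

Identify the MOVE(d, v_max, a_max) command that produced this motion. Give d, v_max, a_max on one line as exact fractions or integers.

final state: t=39/2, x=405/4, v=0 → d = 405/4
a_max = (15/4−0)/(3−0) = 5/4
max v = 15/2 over t∈[6,27/2] → v_max = 15/2
check: 15/2·(6+15/2) = 405/4 ✓

d=405/4 v_max=15/2 a_max=5/4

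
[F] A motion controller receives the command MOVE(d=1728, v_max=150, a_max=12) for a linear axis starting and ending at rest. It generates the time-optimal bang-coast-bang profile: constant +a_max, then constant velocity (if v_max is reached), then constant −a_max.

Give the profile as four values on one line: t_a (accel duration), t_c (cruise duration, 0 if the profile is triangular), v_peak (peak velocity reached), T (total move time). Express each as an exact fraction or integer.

v_max²/a_max = 150²/12 = 1875
1728 < 1875 so t_c = 0
v_peak = √(1728·12) = √20736 = 144
t_a = 144/12 = 12; t_c = 0
T = 2·12 = 24

t_a=12 t_c=0 v_peak=144 T=24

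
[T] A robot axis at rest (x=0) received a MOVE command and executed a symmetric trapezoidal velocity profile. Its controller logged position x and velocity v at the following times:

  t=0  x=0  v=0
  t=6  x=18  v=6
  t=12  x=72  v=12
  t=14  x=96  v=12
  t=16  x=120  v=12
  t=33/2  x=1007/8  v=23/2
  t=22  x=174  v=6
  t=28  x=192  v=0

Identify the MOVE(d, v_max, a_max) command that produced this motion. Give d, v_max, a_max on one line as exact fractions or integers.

d=192 v_max=12 a_max=1

final state: t=28, x=192, v=0 → d = 192
a_max = (6−0)/(6−0) = 1
max v = 12 over t∈[12,16] → v_max = 12
check: 12·(12+4) = 192 ✓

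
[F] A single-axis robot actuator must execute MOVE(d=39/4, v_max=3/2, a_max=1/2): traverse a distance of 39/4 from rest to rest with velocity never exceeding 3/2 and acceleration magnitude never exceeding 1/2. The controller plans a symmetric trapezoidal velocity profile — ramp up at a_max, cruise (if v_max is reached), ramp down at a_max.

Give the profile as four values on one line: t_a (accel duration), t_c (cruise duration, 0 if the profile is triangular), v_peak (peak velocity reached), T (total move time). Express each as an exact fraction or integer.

t_a=3 t_c=7/2 v_peak=3/2 T=19/2

(v_max)²/a_max = (3/2)²/(1/2) = 9/2
39/4 ≥ 9/2 → trapezoidal
t_a = (3/2)/(1/2) = 3; v_peak = 3/2
d_cruise = 39/4 − 9/2 = 21/4; t_c = (21/4)/(3/2) = 7/2
T = 2·3 + 7/2 = 19/2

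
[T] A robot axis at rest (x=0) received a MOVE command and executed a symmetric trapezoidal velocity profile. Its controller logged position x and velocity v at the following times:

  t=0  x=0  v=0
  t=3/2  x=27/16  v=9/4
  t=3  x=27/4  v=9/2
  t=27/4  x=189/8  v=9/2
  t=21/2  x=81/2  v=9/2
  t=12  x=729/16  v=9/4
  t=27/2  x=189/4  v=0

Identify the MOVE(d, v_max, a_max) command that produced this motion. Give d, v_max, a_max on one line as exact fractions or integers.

final state: t=27/2, x=189/4, v=0 → d = 189/4
a_max = (9/4−0)/(3/2−0) = 3/2
max v = 9/2 over t∈[3,21/2] → v_max = 9/2
check: 9/2·(3+15/2) = 189/4 ✓

d=189/4 v_max=9/2 a_max=3/2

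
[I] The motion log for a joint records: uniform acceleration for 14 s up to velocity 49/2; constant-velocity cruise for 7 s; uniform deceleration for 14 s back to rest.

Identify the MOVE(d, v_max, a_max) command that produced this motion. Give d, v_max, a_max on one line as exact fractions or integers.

d=1029/2 v_max=49/2 a_max=7/4

a_max = (49/2)/14 = 7/4
d_a = ½·49/2·14 = 343/2; d_c = 49/2·7 = 343/2
d = 2·343/2 + 343/2 = 1029/2
t_c = 7 > 0 ⇒ limit active, v_max = 49/2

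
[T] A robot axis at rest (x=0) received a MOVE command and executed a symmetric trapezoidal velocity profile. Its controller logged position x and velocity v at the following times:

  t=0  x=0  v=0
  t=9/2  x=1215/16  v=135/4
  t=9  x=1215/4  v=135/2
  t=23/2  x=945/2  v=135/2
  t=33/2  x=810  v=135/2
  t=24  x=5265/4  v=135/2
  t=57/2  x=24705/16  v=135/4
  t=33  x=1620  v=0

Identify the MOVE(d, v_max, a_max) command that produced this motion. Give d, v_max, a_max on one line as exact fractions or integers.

d=1620 v_max=135/2 a_max=15/2

final state: t=33, x=1620, v=0 → d = 1620
a_max = (135/4−0)/(9/2−0) = 15/2
max v = 135/2 over t∈[9,24] → v_max = 135/2
check: 135/2·(9+15) = 1620 ✓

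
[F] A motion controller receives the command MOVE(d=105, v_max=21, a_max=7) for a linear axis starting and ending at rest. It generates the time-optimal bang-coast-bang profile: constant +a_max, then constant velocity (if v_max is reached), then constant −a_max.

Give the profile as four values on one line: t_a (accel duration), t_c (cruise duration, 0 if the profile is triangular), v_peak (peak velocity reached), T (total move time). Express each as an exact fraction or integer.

v_max²/a_max = 21²/7 = 63
105 ≥ 63 ⇒ cruise phase
t_a = 21/7 = 3; v_peak = 21
d_cruise = 105 − 63 = 42; t_c = 42/21 = 2
T = 2·3 + 2 = 8

t_a=3 t_c=2 v_peak=21 T=8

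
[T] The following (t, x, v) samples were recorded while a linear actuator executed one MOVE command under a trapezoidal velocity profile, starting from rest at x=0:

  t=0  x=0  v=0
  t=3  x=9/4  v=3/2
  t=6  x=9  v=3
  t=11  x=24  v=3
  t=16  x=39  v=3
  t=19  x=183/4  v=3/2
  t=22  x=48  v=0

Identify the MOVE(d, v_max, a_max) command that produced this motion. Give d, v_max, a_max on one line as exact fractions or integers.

d=48 v_max=3 a_max=1/2

final state: t=22, x=48, v=0 → d = 48
a_max = (3/2−0)/(3−0) = 1/2
max v = 3 over t∈[6,16] → v_max = 3
check: 3·(6+10) = 48 ✓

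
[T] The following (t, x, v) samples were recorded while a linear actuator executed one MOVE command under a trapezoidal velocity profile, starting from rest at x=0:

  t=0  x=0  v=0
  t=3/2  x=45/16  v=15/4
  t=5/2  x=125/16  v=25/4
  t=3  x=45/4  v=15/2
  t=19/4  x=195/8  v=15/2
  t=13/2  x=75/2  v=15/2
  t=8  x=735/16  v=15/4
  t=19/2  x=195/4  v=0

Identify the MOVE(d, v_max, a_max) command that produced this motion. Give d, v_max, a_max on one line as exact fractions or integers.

final state: t=19/2, x=195/4, v=0 → d = 195/4
a_max = (15/4−0)/(3/2−0) = 5/2
max v = 15/2 over t∈[3,13/2] → v_max = 15/2
check: 15/2·(3+7/2) = 195/4 ✓

d=195/4 v_max=15/2 a_max=5/2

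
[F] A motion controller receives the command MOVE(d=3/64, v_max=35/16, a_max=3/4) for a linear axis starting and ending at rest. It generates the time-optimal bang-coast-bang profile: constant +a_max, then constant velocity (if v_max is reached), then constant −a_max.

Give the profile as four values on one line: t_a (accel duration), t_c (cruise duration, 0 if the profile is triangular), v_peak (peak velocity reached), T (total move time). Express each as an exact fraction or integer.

t_a=1/4 t_c=0 v_peak=3/16 T=1/2

(v_max)²/a_max = (35/16)²/(3/4) = 1225/192
3/64 < 1225/192 → triangular
v_peak = √(3/64·3/4) = √(9/256) = 3/16
t_a = (3/16)/(3/4) = 1/4; t_c = 0
T = 2·1/4 = 1/2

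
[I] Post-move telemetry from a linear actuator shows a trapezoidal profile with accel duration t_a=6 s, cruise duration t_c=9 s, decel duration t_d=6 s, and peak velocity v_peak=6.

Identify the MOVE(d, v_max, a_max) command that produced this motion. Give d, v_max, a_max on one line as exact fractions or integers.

d=90 v_max=6 a_max=1

a_max = 6/6 = 1
d_a = ½·6·6 = 18; d_c = 6·9 = 54
d = 2·18 + 54 = 90
t_c = 9 > 0 so v_max = 6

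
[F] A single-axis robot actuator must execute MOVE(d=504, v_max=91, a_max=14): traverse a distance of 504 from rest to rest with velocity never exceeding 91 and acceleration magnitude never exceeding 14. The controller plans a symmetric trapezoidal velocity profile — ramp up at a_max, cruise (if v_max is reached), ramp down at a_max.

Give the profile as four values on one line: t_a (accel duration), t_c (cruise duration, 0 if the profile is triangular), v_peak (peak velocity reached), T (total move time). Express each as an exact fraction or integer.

vₘ²/aₘ = 91²/14 = 1183/2
504 < 1183/2 ⇒ no cruise
v_peak = √(504·14) = √7056 = 84
t_a = 84/14 = 6; t_c = 0
T = 2·6 = 12

t_a=6 t_c=0 v_peak=84 T=12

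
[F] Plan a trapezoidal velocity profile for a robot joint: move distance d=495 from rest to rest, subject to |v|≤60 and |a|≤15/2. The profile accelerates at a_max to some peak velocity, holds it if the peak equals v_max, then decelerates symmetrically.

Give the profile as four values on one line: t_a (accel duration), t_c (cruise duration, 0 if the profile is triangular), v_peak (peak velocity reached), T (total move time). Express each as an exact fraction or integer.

vₘ²/aₘ = 60²/(15/2) = 480
495 ≥ 480 so v_max reached
t_a = 60/(15/2) = 8; v_peak = 60
d_cruise = 495 − 480 = 15; t_c = 15/60 = 1/4
T = 2·8 + 1/4 = 65/4

t_a=8 t_c=1/4 v_peak=60 T=65/4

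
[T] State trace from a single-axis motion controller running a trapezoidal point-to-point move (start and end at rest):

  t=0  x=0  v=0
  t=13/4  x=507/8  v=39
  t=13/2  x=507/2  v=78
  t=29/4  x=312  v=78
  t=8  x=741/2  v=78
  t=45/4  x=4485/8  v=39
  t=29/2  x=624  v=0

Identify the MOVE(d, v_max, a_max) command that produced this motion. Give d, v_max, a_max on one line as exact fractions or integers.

d=624 v_max=78 a_max=12

final state: t=29/2, x=624, v=0 → d = 624
a_max = (39−0)/(13/4−0) = 12
max v = 78 over t∈[13/2,8] → v_max = 78
check: 78·(13/2+3/2) = 624 ✓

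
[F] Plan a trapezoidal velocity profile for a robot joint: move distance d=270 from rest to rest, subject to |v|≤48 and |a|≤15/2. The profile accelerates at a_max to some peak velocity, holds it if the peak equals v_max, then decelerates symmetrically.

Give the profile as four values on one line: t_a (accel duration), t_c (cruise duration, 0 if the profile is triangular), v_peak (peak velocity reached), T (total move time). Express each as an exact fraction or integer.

t_a=6 t_c=0 v_peak=45 T=12

v_max²/a_max = 48²/(15/2) = 1536/5
270 < 1536/5 so t_c = 0
v_peak = √(270·15/2) = √2025 = 45
t_a = 45/(15/2) = 6; t_c = 0
T = 2·6 = 12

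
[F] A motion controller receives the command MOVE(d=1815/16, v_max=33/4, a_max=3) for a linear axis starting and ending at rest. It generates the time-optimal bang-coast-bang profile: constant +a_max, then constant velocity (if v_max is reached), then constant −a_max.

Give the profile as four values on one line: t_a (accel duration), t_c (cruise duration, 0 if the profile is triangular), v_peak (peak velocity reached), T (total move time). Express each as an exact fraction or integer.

t_a=11/4 t_c=11 v_peak=33/4 T=33/2

v_max²/a_max = (33/4)²/3 = 363/16
1815/16 ≥ 363/16 ⇒ cruise phase
t_a = (33/4)/3 = 11/4; v_peak = 33/4
d_cruise = 1815/16 − 363/16 = 363/4; t_c = (363/4)/(33/4) = 11
T = 2·11/4 + 11 = 33/2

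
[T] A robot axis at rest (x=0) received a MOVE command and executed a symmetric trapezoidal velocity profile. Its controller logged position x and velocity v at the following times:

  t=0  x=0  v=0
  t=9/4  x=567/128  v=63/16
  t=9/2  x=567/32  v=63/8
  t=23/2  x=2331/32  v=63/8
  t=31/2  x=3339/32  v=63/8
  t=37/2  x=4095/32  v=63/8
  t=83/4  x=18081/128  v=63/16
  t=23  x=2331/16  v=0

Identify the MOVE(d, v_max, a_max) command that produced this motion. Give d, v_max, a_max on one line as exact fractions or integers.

d=2331/16 v_max=63/8 a_max=7/4

final state: t=23, x=2331/16, v=0 → d = 2331/16
a_max = (63/16−0)/(9/4−0) = 7/4
max v = 63/8 over t∈[9/2,37/2] → v_max = 63/8
check: 63/8·(9/2+14) = 2331/16 ✓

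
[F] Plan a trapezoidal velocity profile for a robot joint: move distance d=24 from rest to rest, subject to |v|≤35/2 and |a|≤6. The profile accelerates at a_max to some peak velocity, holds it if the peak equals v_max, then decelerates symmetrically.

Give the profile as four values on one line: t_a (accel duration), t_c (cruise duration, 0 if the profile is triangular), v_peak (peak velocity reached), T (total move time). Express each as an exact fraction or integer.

v_max²/a_max = (35/2)²/6 = 1225/24
24 < 1225/24 so t_c = 0
v_peak = √(24·6) = √144 = 12
t_a = 12/6 = 2; t_c = 0
T = 2·2 = 4

t_a=2 t_c=0 v_peak=12 T=4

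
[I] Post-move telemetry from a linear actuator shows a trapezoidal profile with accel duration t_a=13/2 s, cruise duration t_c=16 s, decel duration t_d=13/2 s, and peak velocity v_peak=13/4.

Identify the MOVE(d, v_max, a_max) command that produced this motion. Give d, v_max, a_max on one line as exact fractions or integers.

a_max = (13/4)/(13/2) = 1/2
d_a = ½·13/4·13/2 = 169/16; d_c = 13/4·16 = 52
d = 2·169/16 + 52 = 585/8
t_c = 16 > 0 → v_max = v_peak = 13/4

d=585/8 v_max=13/4 a_max=1/2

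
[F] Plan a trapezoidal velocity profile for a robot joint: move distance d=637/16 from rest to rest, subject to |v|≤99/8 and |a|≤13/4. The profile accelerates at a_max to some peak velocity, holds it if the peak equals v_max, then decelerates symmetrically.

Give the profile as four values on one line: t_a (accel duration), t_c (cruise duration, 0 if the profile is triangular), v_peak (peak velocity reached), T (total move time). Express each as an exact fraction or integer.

v_max²/a_max = (99/8)²/(13/4) = 9801/208
637/16 < 9801/208 so t_c = 0
v_peak = √(637/16·13/4) = √(8281/64) = 91/8
t_a = (91/8)/(13/4) = 7/2; t_c = 0
T = 2·7/2 = 7

t_a=7/2 t_c=0 v_peak=91/8 T=7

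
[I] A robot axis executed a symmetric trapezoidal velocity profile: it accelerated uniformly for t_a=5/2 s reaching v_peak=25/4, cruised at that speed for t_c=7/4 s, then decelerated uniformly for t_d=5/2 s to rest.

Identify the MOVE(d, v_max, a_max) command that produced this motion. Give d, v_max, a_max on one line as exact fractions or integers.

d=425/16 v_max=25/4 a_max=5/2

a_max = (25/4)/(5/2) = 5/2
d_a = ½·25/4·5/2 = 125/16; d_c = 25/4·7/4 = 175/16
d = 2·125/16 + 175/16 = 425/16
t_c = 7/4 > 0 so v_max = 25/4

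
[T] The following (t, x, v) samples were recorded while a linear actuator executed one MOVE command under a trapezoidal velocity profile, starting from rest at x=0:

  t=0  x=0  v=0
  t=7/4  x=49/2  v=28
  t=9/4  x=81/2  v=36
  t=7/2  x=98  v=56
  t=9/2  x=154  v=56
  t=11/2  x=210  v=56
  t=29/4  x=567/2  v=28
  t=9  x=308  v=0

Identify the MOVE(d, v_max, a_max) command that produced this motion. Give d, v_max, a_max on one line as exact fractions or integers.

d=308 v_max=56 a_max=16

final state: t=9, x=308, v=0 → d = 308
a_max = (28−0)/(7/4−0) = 16
max v = 56 over t∈[7/2,11/2] → v_max = 56
check: 56·(7/2+2) = 308 ✓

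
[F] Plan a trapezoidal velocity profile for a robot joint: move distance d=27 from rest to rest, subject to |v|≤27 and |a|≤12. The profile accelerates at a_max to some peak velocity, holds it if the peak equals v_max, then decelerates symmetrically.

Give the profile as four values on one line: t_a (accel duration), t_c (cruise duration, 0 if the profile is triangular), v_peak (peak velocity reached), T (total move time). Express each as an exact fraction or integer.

v_max²/a_max = 27²/12 = 243/4
27 < 243/4 so t_c = 0
v_peak = √(27·12) = √324 = 18
t_a = 18/12 = 3/2; t_c = 0
T = 2·3/2 = 3

t_a=3/2 t_c=0 v_peak=18 T=3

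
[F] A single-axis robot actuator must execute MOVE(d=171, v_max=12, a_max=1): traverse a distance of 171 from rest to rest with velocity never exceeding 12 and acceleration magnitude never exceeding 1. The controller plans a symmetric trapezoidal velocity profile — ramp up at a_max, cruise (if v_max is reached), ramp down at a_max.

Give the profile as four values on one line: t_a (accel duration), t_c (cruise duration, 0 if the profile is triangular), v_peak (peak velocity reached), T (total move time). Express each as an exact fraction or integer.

t_a=12 t_c=9/4 v_peak=12 T=105/4

(v_max)²/a_max = 12²/1 = 144
171 ≥ 144 → trapezoidal
t_a = 12/1 = 12; v_peak = 12
d_cruise = 171 − 144 = 27; t_c = 27/12 = 9/4
T = 2·12 + 9/4 = 105/4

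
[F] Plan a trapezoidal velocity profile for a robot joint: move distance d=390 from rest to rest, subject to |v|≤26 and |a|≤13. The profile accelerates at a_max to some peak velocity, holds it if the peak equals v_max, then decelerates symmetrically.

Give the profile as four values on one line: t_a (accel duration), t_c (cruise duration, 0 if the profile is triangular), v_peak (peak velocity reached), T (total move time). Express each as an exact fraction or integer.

(v_max)²/a_max = 26²/13 = 52
390 ≥ 52 → trapezoidal
t_a = 26/13 = 2; v_peak = 26
d_cruise = 390 − 52 = 338; t_c = 338/26 = 13
T = 2·2 + 13 = 17

t_a=2 t_c=13 v_peak=26 T=17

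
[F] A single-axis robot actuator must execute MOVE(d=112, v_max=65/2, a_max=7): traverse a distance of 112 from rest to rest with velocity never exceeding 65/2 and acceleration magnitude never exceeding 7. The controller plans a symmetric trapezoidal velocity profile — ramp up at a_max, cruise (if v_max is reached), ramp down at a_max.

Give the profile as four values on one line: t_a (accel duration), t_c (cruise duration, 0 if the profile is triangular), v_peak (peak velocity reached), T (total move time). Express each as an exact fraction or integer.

t_a=4 t_c=0 v_peak=28 T=8

vₘ²/aₘ = (65/2)²/7 = 4225/28
112 < 4225/28 ⇒ no cruise
v_peak = √(112·7) = √784 = 28
t_a = 28/7 = 4; t_c = 0
T = 2·4 = 8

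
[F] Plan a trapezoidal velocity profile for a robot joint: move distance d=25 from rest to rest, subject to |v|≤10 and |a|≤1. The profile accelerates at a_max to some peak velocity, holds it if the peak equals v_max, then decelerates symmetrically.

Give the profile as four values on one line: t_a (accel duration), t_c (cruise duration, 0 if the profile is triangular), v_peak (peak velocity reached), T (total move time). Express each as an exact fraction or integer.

v_max²/a_max = 10²/1 = 100
25 < 100 ⇒ no cruise
v_peak = √(25·1) = √25 = 5
t_a = 5/1 = 5; t_c = 0
T = 2·5 = 10

t_a=5 t_c=0 v_peak=5 T=10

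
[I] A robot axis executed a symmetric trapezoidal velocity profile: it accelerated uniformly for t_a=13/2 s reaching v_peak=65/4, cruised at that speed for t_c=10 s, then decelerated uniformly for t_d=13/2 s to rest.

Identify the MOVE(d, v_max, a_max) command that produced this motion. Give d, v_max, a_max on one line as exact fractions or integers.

d=2145/8 v_max=65/4 a_max=5/2

a_max = (65/4)/(13/2) = 5/2
d_a = ½·65/4·13/2 = 845/16; d_c = 65/4·10 = 325/2
d = 2·845/16 + 325/2 = 2145/8
t_c = 10 > 0 → v_max = v_peak = 65/4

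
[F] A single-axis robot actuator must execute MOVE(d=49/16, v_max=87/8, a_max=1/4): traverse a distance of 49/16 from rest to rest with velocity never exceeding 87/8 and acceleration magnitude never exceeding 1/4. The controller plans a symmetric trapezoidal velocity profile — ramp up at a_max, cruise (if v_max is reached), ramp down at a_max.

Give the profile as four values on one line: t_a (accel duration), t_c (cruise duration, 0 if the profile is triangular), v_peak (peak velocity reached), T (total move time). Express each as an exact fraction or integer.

vₘ²/aₘ = (87/8)²/(1/4) = 7569/16
49/16 < 7569/16 so t_c = 0
v_peak = √(49/16·1/4) = √(49/64) = 7/8
t_a = (7/8)/(1/4) = 7/2; t_c = 0
T = 2·7/2 = 7

t_a=7/2 t_c=0 v_peak=7/8 T=7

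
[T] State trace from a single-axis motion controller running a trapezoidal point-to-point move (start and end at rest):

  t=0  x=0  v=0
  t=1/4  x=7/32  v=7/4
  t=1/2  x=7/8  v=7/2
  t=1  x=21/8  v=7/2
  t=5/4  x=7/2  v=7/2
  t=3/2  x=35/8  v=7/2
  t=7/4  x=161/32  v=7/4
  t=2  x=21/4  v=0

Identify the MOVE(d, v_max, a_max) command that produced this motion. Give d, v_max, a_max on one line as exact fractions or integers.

final state: t=2, x=21/4, v=0 → d = 21/4
a_max = (7/4−0)/(1/4−0) = 7
max v = 7/2 over t∈[1/2,3/2] → v_max = 7/2
check: 7/2·(1/2+1) = 21/4 ✓

d=21/4 v_max=7/2 a_max=7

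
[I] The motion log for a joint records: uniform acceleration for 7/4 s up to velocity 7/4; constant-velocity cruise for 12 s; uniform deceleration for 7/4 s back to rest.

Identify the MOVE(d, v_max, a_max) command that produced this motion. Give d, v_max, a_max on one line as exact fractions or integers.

a_max = (7/4)/(7/4) = 1
d_a = ½·7/4·7/4 = 49/32; d_c = 7/4·12 = 21
d = 2·49/32 + 21 = 385/16
t_c = 12 > 0 ⇒ limit active, v_max = 7/4

d=385/16 v_max=7/4 a_max=1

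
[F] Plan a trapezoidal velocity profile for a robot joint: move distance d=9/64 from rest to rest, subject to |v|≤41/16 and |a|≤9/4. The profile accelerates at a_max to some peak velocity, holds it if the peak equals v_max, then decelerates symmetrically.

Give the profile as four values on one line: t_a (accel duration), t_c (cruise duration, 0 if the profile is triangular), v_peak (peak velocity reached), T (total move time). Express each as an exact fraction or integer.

vₘ²/aₘ = (41/16)²/(9/4) = 1681/576
9/64 < 1681/576 ⇒ no cruise
v_peak = √(9/64·9/4) = √(81/256) = 9/16
t_a = (9/16)/(9/4) = 1/4; t_c = 0
T = 2·1/4 = 1/2

t_a=1/4 t_c=0 v_peak=9/16 T=1/2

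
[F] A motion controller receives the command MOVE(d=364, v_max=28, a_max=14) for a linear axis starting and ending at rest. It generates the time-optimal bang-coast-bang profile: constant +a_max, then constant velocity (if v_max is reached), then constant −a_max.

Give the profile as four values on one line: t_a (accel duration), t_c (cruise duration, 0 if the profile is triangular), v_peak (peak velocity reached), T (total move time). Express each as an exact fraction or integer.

v_max²/a_max = 28²/14 = 56
364 ≥ 56 ⇒ cruise phase
t_a = 28/14 = 2; v_peak = 28
d_cruise = 364 − 56 = 308; t_c = 308/28 = 11
T = 2·2 + 11 = 15

t_a=2 t_c=11 v_peak=28 T=15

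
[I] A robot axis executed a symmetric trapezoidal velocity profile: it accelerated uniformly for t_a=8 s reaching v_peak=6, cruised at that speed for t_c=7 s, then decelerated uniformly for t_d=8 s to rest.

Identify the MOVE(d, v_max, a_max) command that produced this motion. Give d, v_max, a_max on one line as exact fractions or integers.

a_max = 6/8 = 3/4
d_a = ½·6·8 = 24; d_c = 6·7 = 42
d = 2·24 + 42 = 90
t_c = 7 > 0 → v_max = v_peak = 6

d=90 v_max=6 a_max=3/4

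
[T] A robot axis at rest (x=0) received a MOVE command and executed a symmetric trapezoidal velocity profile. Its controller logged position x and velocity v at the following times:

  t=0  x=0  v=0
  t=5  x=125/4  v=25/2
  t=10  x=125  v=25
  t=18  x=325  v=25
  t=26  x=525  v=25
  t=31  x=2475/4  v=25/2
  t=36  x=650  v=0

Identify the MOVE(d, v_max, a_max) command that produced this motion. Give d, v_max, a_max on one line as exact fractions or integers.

final state: t=36, x=650, v=0 → d = 650
a_max = (25/2−0)/(5−0) = 5/2
max v = 25 over t∈[10,26] → v_max = 25
check: 25·(10+16) = 650 ✓

d=650 v_max=25 a_max=5/2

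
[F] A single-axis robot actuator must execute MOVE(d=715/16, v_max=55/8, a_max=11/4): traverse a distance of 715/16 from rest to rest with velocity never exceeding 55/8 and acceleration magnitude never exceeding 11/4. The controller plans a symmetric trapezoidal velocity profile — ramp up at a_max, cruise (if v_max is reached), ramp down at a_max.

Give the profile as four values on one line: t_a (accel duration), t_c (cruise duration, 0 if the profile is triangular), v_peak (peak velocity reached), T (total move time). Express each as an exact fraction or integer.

t_a=5/2 t_c=4 v_peak=55/8 T=9

(v_max)²/a_max = (55/8)²/(11/4) = 275/16
715/16 ≥ 275/16 → trapezoidal
t_a = (55/8)/(11/4) = 5/2; v_peak = 55/8
d_cruise = 715/16 − 275/16 = 55/2; t_c = (55/2)/(55/8) = 4
T = 2·5/2 + 4 = 9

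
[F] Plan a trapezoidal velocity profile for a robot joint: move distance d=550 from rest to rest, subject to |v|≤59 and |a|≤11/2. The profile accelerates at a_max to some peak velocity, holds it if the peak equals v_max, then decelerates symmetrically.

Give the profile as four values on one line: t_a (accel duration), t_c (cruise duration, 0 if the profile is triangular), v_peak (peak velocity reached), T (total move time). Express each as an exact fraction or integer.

(v_max)²/a_max = 59²/(11/2) = 6962/11
550 < 6962/11 → triangular
v_peak = √(550·11/2) = √3025 = 55
t_a = 55/(11/2) = 10; t_c = 0
T = 2·10 = 20

t_a=10 t_c=0 v_peak=55 T=20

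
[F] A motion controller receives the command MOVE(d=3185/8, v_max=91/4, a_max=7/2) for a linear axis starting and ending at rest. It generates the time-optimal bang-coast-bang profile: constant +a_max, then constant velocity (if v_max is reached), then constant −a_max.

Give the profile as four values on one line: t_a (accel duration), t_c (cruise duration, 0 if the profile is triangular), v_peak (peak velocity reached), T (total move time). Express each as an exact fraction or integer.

vₘ²/aₘ = (91/4)²/(7/2) = 1183/8
3185/8 ≥ 1183/8 so v_max reached
t_a = (91/4)/(7/2) = 13/2; v_peak = 91/4
d_cruise = 3185/8 − 1183/8 = 1001/4; t_c = (1001/4)/(91/4) = 11
T = 2·13/2 + 11 = 24

t_a=13/2 t_c=11 v_peak=91/4 T=24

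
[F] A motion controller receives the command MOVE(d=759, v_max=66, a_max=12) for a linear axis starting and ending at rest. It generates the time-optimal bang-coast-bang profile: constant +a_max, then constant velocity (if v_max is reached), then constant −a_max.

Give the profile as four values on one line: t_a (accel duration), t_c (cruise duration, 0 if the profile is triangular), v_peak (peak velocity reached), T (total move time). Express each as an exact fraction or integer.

vₘ²/aₘ = 66²/12 = 363
759 ≥ 363 so v_max reached
t_a = 66/12 = 11/2; v_peak = 66
d_cruise = 759 − 363 = 396; t_c = 396/66 = 6
T = 2·11/2 + 6 = 17

t_a=11/2 t_c=6 v_peak=66 T=17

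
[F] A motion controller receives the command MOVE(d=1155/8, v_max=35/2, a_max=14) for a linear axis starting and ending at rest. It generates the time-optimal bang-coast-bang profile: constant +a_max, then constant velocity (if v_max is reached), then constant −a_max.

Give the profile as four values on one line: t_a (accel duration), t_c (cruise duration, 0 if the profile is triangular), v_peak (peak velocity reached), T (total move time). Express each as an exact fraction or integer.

t_a=5/4 t_c=7 v_peak=35/2 T=19/2

v_max²/a_max = (35/2)²/14 = 175/8
1155/8 ≥ 175/8 ⇒ cruise phase
t_a = (35/2)/14 = 5/4; v_peak = 35/2
d_cruise = 1155/8 − 175/8 = 245/2; t_c = (245/2)/(35/2) = 7
T = 2·5/4 + 7 = 19/2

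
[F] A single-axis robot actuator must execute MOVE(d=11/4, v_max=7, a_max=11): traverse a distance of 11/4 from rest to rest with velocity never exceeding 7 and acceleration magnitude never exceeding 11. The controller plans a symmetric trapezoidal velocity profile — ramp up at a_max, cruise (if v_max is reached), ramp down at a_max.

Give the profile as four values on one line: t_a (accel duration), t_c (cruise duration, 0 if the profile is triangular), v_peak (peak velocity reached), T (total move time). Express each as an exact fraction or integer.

v_max²/a_max = 7²/11 = 49/11
11/4 < 49/11 → triangular
v_peak = √(11/4·11) = √(121/4) = 11/2
t_a = (11/2)/11 = 1/2; t_c = 0
T = 2·1/2 = 1

t_a=1/2 t_c=0 v_peak=11/2 T=1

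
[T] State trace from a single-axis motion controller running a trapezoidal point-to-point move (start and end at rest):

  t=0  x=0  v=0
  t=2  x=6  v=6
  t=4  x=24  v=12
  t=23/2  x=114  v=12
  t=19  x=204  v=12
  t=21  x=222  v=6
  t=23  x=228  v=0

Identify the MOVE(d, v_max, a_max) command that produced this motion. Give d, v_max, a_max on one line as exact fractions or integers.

d=228 v_max=12 a_max=3

final state: t=23, x=228, v=0 → d = 228
a_max = (6−0)/(2−0) = 3
max v = 12 over t∈[4,19] → v_max = 12
check: 12·(4+15) = 228 ✓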